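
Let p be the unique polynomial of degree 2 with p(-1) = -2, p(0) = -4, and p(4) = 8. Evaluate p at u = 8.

Using the Lagrange interpolation formula with nodes -1, 0, 4:
  L_0(u) = u(u - 4) / 5
  L_1(u) = (u + 1)(u - 4) / -4
  L_2(u) = (u + 1)u / 20
Then p(u) = -2·L_0(u) - 4·L_1(u) + 8·L_2(u).
Expanding and collecting terms gives p(u) = u^2 - u - 4.
Evaluating at u = 8: p(8) = 52.

52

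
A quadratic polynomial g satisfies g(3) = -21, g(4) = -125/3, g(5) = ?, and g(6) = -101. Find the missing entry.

-205/3

The 3 known points determine the degree-2 polynomial uniquely.
Write g(t) = at^2 + bt + c. Substituting each data point gives a linear system:
  9a + 3b + c = -21
  16a + 4b + c = -125/3
  36a + 6b + c = -101
Solving the system yields a = -3, b = 1/3, c = 5.
So g(t) = -3t^2 + (1/3)t + 5.
Then g(5) = -205/3.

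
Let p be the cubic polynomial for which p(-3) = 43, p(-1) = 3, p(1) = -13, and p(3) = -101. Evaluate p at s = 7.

Forward differences of the values at s = -3, -1, 1, 3:
  p  : 43  3  -13  -101
  Δ  : -40  -16  -88
  Δ^2: 24  -72
  Δ^3: -96
The third differences are constant, confirming degree 3.
Interpolating (Newton forward form) and evaluating at s = 7 gives p(7) = -877.

-877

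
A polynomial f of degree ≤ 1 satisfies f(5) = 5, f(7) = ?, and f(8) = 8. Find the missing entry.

7

The 2 known points determine the degree-1 polynomial uniquely.
Write f(x) = ax + b. Substituting each data point gives a linear system:
  5a + b = 5
  8a + b = 8
Solving the system yields a = 1, b = 0.
So f(x) = x.
Then f(7) = 7.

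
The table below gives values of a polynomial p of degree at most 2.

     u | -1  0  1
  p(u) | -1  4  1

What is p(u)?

Using the Lagrange interpolation formula with nodes -1, 0, 1:
  L_0(u) = u(u - 1) / 2
  L_1(u) = (u + 1)(u - 1) / -1
  L_2(u) = (u + 1)u / 2
Then p(u) = -1·L_0(u) + 4·L_1(u) + 1·L_2(u).
Expanding and collecting terms gives p(u) = -4u^2 + u + 4.
Check: p(1) = 1. ✓

p(u) = -4u^2 + u + 4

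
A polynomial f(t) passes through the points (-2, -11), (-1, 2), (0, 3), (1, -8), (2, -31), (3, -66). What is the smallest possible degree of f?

Forward differences of the values at t = -2, -1, 0, 1, 2, 3:
  f  : -11  2  3  -8  -31  -66
  Δ  : 13  1  -11  -23  -35
  Δ^2: -12  -12  -12  -12
  Δ^3: 0  0  0
  Δ^4: 0  0
  Δ^5: 0
The second differences are constant (-12) and nonzero, while all higher differences vanish, so the minimal degree is 2.

2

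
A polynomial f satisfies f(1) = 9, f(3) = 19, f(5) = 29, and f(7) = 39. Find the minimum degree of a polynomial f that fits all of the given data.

1

Forward differences of the values at n = 1, 3, 5, 7:
  f  : 9  19  29  39
  Δ  : 10  10  10
  Δ^2: 0  0
  Δ^3: 0
The first differences are constant (10) and nonzero, while all higher differences vanish, so the minimal degree is 1.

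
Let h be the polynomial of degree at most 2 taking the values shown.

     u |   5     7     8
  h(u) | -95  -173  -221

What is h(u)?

Write h(u) = au^2 + bu + c. Substituting each data point gives a linear system:
  25a + 5b + c = -95
  49a + 7b + c = -173
  64a + 8b + c = -221
Solving the system yields a = -3, b = -3, c = -5.
So h(u) = -3u^2 - 3u - 5.
Check: h(8) = -221. ✓

h(u) = -3u^2 - 3u - 5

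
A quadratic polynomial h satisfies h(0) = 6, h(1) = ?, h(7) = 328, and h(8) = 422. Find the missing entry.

The 3 known points determine the degree-2 polynomial uniquely.
Write h(s) = as^2 + bs + c. Substituting each data point gives a linear system:
  c = 6
  49a + 7b + c = 328
  64a + 8b + c = 422
Solving the system yields a = 6, b = 4, c = 6.
So h(s) = 6s^2 + 4s + 6.
Then h(1) = 16.

16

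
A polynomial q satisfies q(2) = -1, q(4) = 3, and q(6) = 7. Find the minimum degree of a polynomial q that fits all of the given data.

1

Forward differences of the values at x = 2, 4, 6:
  q  : -1  3  7
  Δ  : 4  4
  Δ^2: 0
The first differences are constant (4) and nonzero, while all higher differences vanish, so the minimal degree is 1.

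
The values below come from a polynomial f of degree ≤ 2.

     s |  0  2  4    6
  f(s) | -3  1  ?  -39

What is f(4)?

The 3 known points determine the degree-2 polynomial uniquely.
Write f(s) = as^2 + bs + c. Substituting each data point gives a linear system:
  c = -3
  4a + 2b + c = 1
  36a + 6b + c = -39
Solving the system yields a = -2, b = 6, c = -3.
So f(s) = -2s^2 + 6s - 3.
Then f(4) = -11.

-11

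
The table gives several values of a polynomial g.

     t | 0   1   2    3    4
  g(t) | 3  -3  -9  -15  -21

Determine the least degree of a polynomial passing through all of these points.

1

Forward differences of the values at t = 0, 1, 2, 3, 4:
  g  : 3  -3  -9  -15  -21
  Δ  : -6  -6  -6  -6
  Δ^2: 0  0  0
  Δ^3: 0  0
  Δ^4: 0
The first differences are constant (-6) and nonzero, while all higher differences vanish, so the minimal degree is 1.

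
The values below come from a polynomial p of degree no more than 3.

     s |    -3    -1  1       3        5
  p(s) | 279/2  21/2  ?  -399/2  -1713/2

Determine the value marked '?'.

The 4 known points determine the degree-3 polynomial uniquely.
Write p(s) = as^3 + bs^2 + cs + d. Substituting each data point gives a linear system:
  -27a + 9b - 3c + d = 279/2
  -a + b - c + d = 21/2
  27a + 9b + 3c + d = -399/2
  125a + 25b + 5c + d = -1713/2
Solving the system yields a = -6, b = -4, c = -5/2, d = 6.
So p(s) = -6s^3 - 4s^2 - (5/2)s + 6.
Then p(1) = -13/2.

-13/2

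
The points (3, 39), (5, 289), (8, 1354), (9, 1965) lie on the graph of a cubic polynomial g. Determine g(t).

Write g(t) = at^3 + bt^2 + ct + d. Substituting each data point gives a linear system:
  27a + 9b + 3c + d = 39
  125a + 25b + 5c + d = 289
  512a + 64b + 8c + d = 1354
  729a + 81b + 9c + d = 1965
Solving the system yields a = 3, b = -2, c = -6, d = -6.
So g(t) = 3t^3 - 2t^2 - 6t - 6.
Check: g(5) = 289. ✓

g(t) = 3t^3 - 2t^2 - 6t - 6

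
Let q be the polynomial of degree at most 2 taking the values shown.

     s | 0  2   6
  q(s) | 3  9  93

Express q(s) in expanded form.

q(s) = 3s^2 - 3s + 3

Using the Lagrange interpolation formula with nodes 0, 2, 6:
  L_0(s) = (s - 2)(s - 6) / 12
  L_1(s) = s(s - 6) / -8
  L_2(s) = s(s - 2) / 24
Then q(s) = 3·L_0(s) + 9·L_1(s) + 93·L_2(s).
Expanding and collecting terms gives q(s) = 3s^2 - 3s + 3.
Check: q(6) = 93. ✓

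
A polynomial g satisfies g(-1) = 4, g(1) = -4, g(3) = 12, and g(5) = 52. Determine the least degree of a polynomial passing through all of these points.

Forward differences of the values at s = -1, 1, 3, 5:
  g  : 4  -4  12  52
  Δ  : -8  16  40
  Δ^2: 24  24
  Δ^3: 0
The second differences are constant (24) and nonzero, while all higher differences vanish, so the minimal degree is 2.

2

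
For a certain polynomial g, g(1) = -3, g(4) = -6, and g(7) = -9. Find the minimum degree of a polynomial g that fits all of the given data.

1

Forward differences of the values at t = 1, 4, 7:
  g  : -3  -6  -9
  Δ  : -3  -3
  Δ^2: 0
The first differences are constant (-3) and nonzero, while all higher differences vanish, so the minimal degree is 1.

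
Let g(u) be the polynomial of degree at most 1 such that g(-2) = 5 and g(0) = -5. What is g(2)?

Write g(u) = au + b. Substituting each data point gives a linear system:
  -2a + b = 5
  b = -5
Solving the system yields a = -5, b = -5.
So g(u) = -5u - 5.
Then g(2) = -15.

-15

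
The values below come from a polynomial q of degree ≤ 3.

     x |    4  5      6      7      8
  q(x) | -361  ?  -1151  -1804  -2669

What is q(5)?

-680

On equispaced nodes a degree-3 polynomial has vanishing fourth forward difference, so
  q(4) - 4·q(5) + 6·q(6) - 4·q(7) + q(8) = 0.
Substituting the known values and solving for q(5):
  -4·q(5) = 2720
  q(5) = -680.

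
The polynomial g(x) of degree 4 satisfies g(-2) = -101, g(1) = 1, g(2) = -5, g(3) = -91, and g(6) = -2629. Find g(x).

g(x) = -3x^4 + 6x^3 - x^2 - 1

Write g(x) = ax^4 + bx^3 + cx^2 + dx + e. Substituting each data point gives a linear system:
  16a - 8b + 4c - 2d + e = -101
  a + b + c + d + e = 1
  16a + 8b + 4c + 2d + e = -5
  81a + 27b + 9c + 3d + e = -91
  1296a + 216b + 36c + 6d + e = -2629
Solving the system yields a = -3, b = 6, c = -1, d = 0, e = -1.
So g(x) = -3x^4 + 6x^3 - x^2 - 1.
Check: g(1) = 1. ✓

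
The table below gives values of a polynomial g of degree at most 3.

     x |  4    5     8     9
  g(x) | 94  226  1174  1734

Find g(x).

Write g(x) = ax^3 + bx^2 + cx + d. Substituting each data point gives a linear system:
  64a + 16b + 4c + d = 94
  125a + 25b + 5c + d = 226
  512a + 64b + 8c + d = 1174
  729a + 81b + 9c + d = 1734
Solving the system yields a = 3, b = -5, c = -6, d = 6.
So g(x) = 3x³ - 5x² - 6x + 6.
Check: g(5) = 226. ✓

g(x) = 3x^3 - 5x^2 - 6x + 6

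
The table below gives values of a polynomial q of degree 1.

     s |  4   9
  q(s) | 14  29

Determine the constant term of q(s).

Write q(s) = as + b. Substituting each data point gives a linear system:
  4a + b = 14
  9a + b = 29
Solving the system yields a = 3, b = 2.
So q(s) = 3s + 2.
The constant term is 2.

2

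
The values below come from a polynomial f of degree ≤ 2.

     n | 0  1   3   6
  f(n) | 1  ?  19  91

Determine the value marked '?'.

1

The 3 known points determine the degree-2 polynomial uniquely.
Write f(n) = an^2 + bn + c. Substituting each data point gives a linear system:
  c = 1
  9a + 3b + c = 19
  36a + 6b + c = 91
Solving the system yields a = 3, b = -3, c = 1.
So f(n) = 3n² - 3n + 1.
Then f(1) = 1.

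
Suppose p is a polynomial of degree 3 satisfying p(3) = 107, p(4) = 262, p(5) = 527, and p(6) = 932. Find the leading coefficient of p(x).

5

Write p(x) = ax^3 + bx^2 + cx + d. Substituting each data point gives a linear system:
  27a + 9b + 3c + d = 107
  64a + 16b + 4c + d = 262
  125a + 25b + 5c + d = 527
  216a + 36b + 6c + d = 932
Solving the system yields a = 5, b = -5, c = 5, d = 2.
So p(x) = 5x^3 - 5x^2 + 5x + 2.
The leading coefficient is 5.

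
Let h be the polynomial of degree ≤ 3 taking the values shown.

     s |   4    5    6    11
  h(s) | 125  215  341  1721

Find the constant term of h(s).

5

Write h(s) = as^3 + bs^2 + cs + d. Substituting each data point gives a linear system:
  64a + 16b + 4c + d = 125
  125a + 25b + 5c + d = 215
  216a + 36b + 6c + d = 341
  1331a + 121b + 11c + d = 1721
Solving the system yields a = 1, b = 3, c = 2, d = 5.
So h(s) = s³ + 3s² + 2s + 5.
The constant term is 5.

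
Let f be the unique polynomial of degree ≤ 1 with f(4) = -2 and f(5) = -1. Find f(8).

Write f(t) = at + b. Substituting each data point gives a linear system:
  4a + b = -2
  5a + b = -1
Solving the system yields a = 1, b = -6.
So f(t) = t - 6.
Then f(8) = 2.

2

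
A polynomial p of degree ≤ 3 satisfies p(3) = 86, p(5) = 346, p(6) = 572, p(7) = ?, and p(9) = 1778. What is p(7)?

878

The 4 known points determine the degree-3 polynomial uniquely.
Write p(t) = at^3 + bt^2 + ct + d. Substituting each data point gives a linear system:
  27a + 9b + 3c + d = 86
  125a + 25b + 5c + d = 346
  216a + 36b + 6c + d = 572
  729a + 81b + 9c + d = 1778
Solving the system yields a = 2, b = 4, c = 0, d = -4.
So p(t) = 2t³ + 4t² - 4.
Then p(7) = 878.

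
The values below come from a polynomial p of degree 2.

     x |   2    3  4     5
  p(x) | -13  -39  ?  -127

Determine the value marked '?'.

-77

The 3 known points determine the degree-2 polynomial uniquely.
Write p(x) = ax^2 + bx + c. Substituting each data point gives a linear system:
  4a + 2b + c = -13
  9a + 3b + c = -39
  25a + 5b + c = -127
Solving the system yields a = -6, b = 4, c = 3.
So p(x) = -6x^2 + 4x + 3.
Then p(4) = -77.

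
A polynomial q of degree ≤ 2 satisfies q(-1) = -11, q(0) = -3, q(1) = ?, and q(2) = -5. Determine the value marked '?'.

-1

On equispaced nodes a degree-2 polynomial has vanishing third forward difference, so
  - q(-1) + 3·q(0) - 3·q(1) + q(2) = 0.
Substituting the known values and solving for q(1):
  -3·q(1) = 3
  q(1) = -1.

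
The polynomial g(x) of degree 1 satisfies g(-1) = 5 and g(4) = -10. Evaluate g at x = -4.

14

Using the Lagrange interpolation formula with nodes -1, 4:
  L_0(x) = (x - 4) / -5
  L_1(x) = (x + 1) / 5
Then g(x) = 5·L_0(x) - 10·L_1(x).
Expanding and collecting terms gives g(x) = -3x + 2.
Evaluating at x = -4: g(-4) = 14.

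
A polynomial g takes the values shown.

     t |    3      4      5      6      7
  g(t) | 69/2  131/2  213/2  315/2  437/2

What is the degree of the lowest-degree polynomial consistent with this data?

2

Forward differences of the values at t = 3, 4, 5, 6, 7:
  g  : 69/2  131/2  213/2  315/2  437/2
  Δ  : 31  41  51  61
  Δ^2: 10  10  10
  Δ^3: 0  0
  Δ^4: 0
The second differences are constant (10) and nonzero, while all higher differences vanish, so the minimal degree is 2.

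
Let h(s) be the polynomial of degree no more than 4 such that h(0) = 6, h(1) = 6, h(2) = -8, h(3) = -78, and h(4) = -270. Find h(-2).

Forward differences of the values at s = 0, 1, 2, 3, 4:
  h  : 6  6  -8  -78  -270
  Δ  : 0  -14  -70  -192
  Δ^2: -14  -56  -122
  Δ^3: -42  -66
  Δ^4: -24
The fourth differences are constant, confirming degree 4.
Interpolating (Newton forward form) and evaluating at s = -2 gives h(-2) = 12.

12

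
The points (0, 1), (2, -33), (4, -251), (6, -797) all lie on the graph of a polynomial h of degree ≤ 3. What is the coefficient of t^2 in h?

Write h(t) = at^3 + bt^2 + ct + d. Substituting each data point gives a linear system:
  d = 1
  8a + 4b + 2c + d = -33
  64a + 16b + 4c + d = -251
  216a + 36b + 6c + d = -797
Solving the system yields a = -3, b = -5, c = 5, d = 1.
So h(t) = -3t^3 - 5t^2 + 5t + 1.
The coefficient of t^2 is -5.

-5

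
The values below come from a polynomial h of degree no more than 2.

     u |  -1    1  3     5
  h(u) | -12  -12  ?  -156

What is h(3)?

The 3 known points determine the degree-2 polynomial uniquely.
Write h(u) = au^2 + bu + c. Substituting each data point gives a linear system:
  a - b + c = -12
  a + b + c = -12
  25a + 5b + c = -156
Solving the system yields a = -6, b = 0, c = -6.
So h(u) = -6u² - 6.
Then h(3) = -60.

-60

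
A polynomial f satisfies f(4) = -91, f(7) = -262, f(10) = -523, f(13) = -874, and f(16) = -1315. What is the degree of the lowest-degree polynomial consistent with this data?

Forward differences of the values at t = 4, 7, 10, 13, 16:
  f  : -91  -262  -523  -874  -1315
  Δ  : -171  -261  -351  -441
  Δ^2: -90  -90  -90
  Δ^3: 0  0
  Δ^4: 0
The second differences are constant (-90) and nonzero, while all higher differences vanish, so the minimal degree is 2.

2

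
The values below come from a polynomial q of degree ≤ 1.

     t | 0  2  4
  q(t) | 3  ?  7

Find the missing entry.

5

On equispaced nodes a degree-1 polynomial has vanishing second forward difference, so
  q(0) - 2·q(2) + q(4) = 0.
Substituting the known values and solving for q(2):
  -2·q(2) = -10
  q(2) = 5.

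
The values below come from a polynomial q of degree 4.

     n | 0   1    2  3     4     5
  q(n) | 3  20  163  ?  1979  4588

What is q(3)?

684

On equispaced nodes a degree-4 polynomial has vanishing fifth forward difference, so
  - q(0) + 5·q(1) - 10·q(2) + 10·q(3) - 5·q(4) + q(5) = 0.
Substituting the known values and solving for q(3):
  10·q(3) = 6840
  q(3) = 684.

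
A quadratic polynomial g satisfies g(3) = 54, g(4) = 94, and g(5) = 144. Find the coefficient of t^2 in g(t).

5

Write g(t) = at^2 + bt + c. Substituting each data point gives a linear system:
  9a + 3b + c = 54
  16a + 4b + c = 94
  25a + 5b + c = 144
Solving the system yields a = 5, b = 5, c = -6.
So g(t) = 5t^2 + 5t - 6.
The leading coefficient is 5.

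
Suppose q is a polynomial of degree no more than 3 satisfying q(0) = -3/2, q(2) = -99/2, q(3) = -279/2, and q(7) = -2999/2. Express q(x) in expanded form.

Using the Lagrange interpolation formula with nodes 0, 2, 3, 7:
  L_0(x) = (x - 2)(x - 3)(x - 7) / -42
  L_1(x) = x(x - 3)(x - 7) / 10
  L_2(x) = x(x - 2)(x - 7) / -12
  L_3(x) = x(x - 2)(x - 3) / 140
Then q(x) = -3/2·L_0(x) - 99/2·L_1(x) - 279/2·L_2(x) - 2999/2·L_3(x).
Expanding and collecting terms gives q(x) = -4x^3 - 2x^2 - 4x - 3/2.
Check: q(2) = -99/2. ✓

q(x) = -4x^3 - 2x^2 - 4x - 3/2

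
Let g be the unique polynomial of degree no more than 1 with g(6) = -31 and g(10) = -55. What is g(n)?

Using the Lagrange interpolation formula with nodes 6, 10:
  L_0(n) = (n - 10) / -4
  L_1(n) = (n - 6) / 4
Then g(n) = -31·L_0(n) - 55·L_1(n).
Expanding and collecting terms gives g(n) = -6n + 5.
Check: g(10) = -55. ✓

g(n) = -6n + 5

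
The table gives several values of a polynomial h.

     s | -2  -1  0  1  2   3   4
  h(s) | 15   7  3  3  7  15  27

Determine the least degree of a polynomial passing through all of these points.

Forward differences of the values at s = -2, -1, 0, 1, 2, 3, 4:
  h  : 15  7  3  3  7  15  27
  Δ  : -8  -4  0  4  8  12
  Δ^2: 4  4  4  4  4
  Δ^3: 0  0  0  0
  Δ^4: 0  0  0
  Δ^5: 0  0
  Δ^6: 0
The second differences are constant (4) and nonzero, while all higher differences vanish, so the minimal degree is 2.

2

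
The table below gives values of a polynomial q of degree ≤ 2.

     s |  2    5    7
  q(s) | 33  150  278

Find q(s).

q(s) = 5s^2 + 4s + 5

Write q(s) = as^2 + bs + c. Substituting each data point gives a linear system:
  4a + 2b + c = 33
  25a + 5b + c = 150
  49a + 7b + c = 278
Solving the system yields a = 5, b = 4, c = 5.
So q(s) = 5s^2 + 4s + 5.
Check: q(5) = 150. ✓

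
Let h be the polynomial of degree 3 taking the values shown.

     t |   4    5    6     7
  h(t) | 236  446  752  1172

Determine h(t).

h(t) = 3t^3 + 3t^2 - 4

Write h(t) = at^3 + bt^2 + ct + d. Substituting each data point gives a linear system:
  64a + 16b + 4c + d = 236
  125a + 25b + 5c + d = 446
  216a + 36b + 6c + d = 752
  343a + 49b + 7c + d = 1172
Solving the system yields a = 3, b = 3, c = 0, d = -4.
So h(t) = 3t^3 + 3t^2 - 4.
Check: h(6) = 752. ✓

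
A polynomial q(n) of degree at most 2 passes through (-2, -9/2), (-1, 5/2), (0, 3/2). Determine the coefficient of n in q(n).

-5

Write q(n) = an^2 + bn + c. Substituting each data point gives a linear system:
  4a - 2b + c = -9/2
  a - b + c = 5/2
  c = 3/2
Solving the system yields a = -4, b = -5, c = 3/2.
So q(n) = -4n² - 5n + 3/2.
The coefficient of n is -5.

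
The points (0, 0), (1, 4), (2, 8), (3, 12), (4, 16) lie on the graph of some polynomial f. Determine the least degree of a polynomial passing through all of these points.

1

Forward differences of the values at u = 0, 1, 2, 3, 4:
  f  : 0  4  8  12  16
  Δ  : 4  4  4  4
  Δ^2: 0  0  0
  Δ^3: 0  0
  Δ^4: 0
The first differences are constant (4) and nonzero, while all higher differences vanish, so the minimal degree is 1.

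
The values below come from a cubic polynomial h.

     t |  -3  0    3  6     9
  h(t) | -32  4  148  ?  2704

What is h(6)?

886

The 4 known points determine the degree-3 polynomial uniquely.
Write h(t) = at^3 + bt^2 + ct + d. Substituting each data point gives a linear system:
  -27a + 9b - 3c + d = -32
  d = 4
  27a + 9b + 3c + d = 148
  729a + 81b + 9c + d = 2704
Solving the system yields a = 3, b = 6, c = 3, d = 4.
So h(t) = 3t^3 + 6t^2 + 3t + 4.
Then h(6) = 886.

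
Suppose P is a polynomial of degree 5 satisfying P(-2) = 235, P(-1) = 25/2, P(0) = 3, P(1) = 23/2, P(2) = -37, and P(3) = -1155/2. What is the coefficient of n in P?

Write P(n) = an^5 + bn^4 + cn^3 + dn^2 + en + k. Substituting each data point gives a linear system:
  -32a + 16b - 8c + 4d - 2e + k = 235
  -a + b - c + d - e + k = 25/2
  k = 3
  a + b + c + d + e + k = 23/2
  32a + 16b + 8c + 4d + 2e + k = -37
  243a + 81b + 27c + 9d + 3e + k = -1155/2
Solving the system yields a = -4, b = 5, c = -5/2, d = 4, e = 6, k = 3.
So P(n) = -4n⁵ + 5n⁴ - (5/2)n³ + 4n² + 6n + 3.
The coefficient of n is 6.

6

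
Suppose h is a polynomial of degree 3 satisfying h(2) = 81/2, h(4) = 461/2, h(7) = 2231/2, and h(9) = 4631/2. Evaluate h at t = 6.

Using the Lagrange interpolation formula with nodes 2, 4, 7, 9:
  L_0(t) = (t - 4)(t - 7)(t - 9) / -70
  L_1(t) = (t - 2)(t - 7)(t - 9) / 30
  L_2(t) = (t - 2)(t - 4)(t - 9) / -30
  L_3(t) = (t - 2)(t - 4)(t - 7) / 70
Then h(t) = 81/2·L_0(t) + 461/2·L_1(t) + 2231/2·L_2(t) + 4631/2·L_3(t).
Expanding and collecting terms gives h(t) = 3t^3 + t^2 + 5t + 5/2.
Evaluating at t = 6: h(6) = 1433/2.

1433/2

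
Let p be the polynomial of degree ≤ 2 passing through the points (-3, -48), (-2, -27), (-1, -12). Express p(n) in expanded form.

Using the Lagrange interpolation formula with nodes -3, -2, -1:
  L_0(n) = (n + 2)(n + 1) / 2
  L_1(n) = (n + 3)(n + 1) / -1
  L_2(n) = (n + 3)(n + 2) / 2
Then p(n) = -48·L_0(n) - 27·L_1(n) - 12·L_2(n).
Expanding and collecting terms gives p(n) = -3n^2 + 6n - 3.
Check: p(-3) = -48. ✓

p(n) = -3n^2 + 6n - 3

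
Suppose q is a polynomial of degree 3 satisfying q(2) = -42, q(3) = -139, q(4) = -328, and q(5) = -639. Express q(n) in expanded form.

q(n) = -5n^3 - n^2 + 3n - 4

Write q(n) = an^3 + bn^2 + cn + d. Substituting each data point gives a linear system:
  8a + 4b + 2c + d = -42
  27a + 9b + 3c + d = -139
  64a + 16b + 4c + d = -328
  125a + 25b + 5c + d = -639
Solving the system yields a = -5, b = -1, c = 3, d = -4.
So q(n) = -5n^3 - n^2 + 3n - 4.
Check: q(5) = -639. ✓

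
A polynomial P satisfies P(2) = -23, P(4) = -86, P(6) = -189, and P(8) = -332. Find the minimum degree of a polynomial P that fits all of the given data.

2

Forward differences of the values at u = 2, 4, 6, 8:
  P  : -23  -86  -189  -332
  Δ  : -63  -103  -143
  Δ^2: -40  -40
  Δ^3: 0
The second differences are constant (-40) and nonzero, while all higher differences vanish, so the minimal degree is 2.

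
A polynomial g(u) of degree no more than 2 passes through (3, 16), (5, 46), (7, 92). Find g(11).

232

Using the Lagrange interpolation formula with nodes 3, 5, 7:
  L_0(u) = (u - 5)(u - 7) / 8
  L_1(u) = (u - 3)(u - 7) / -4
  L_2(u) = (u - 3)(u - 5) / 8
Then g(u) = 16·L_0(u) + 46·L_1(u) + 92·L_2(u).
Expanding and collecting terms gives g(u) = 2u^2 - u + 1.
Evaluating at u = 11: g(11) = 232.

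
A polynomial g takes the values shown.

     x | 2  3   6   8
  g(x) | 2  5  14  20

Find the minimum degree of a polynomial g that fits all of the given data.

1

Divided differences on the nodes 2, 3, 6, 8:
  order 0: 2  5  14  20
  order 1: 3  3  3
  order 2: 0  0
  order 3: 0
The order-1 divided differences are all 3 (nonzero) and every higher order vanishes, so the data lies on a polynomial of degree exactly 1.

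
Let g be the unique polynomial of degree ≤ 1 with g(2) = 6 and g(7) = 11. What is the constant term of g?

4

Write g(x) = ax + b. Substituting each data point gives a linear system:
  2a + b = 6
  7a + b = 11
Solving the system yields a = 1, b = 4.
So g(x) = x + 4.
The constant term is 4.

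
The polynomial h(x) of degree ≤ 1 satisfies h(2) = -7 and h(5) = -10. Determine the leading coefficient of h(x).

Write h(x) = ax + b. Substituting each data point gives a linear system:
  2a + b = -7
  5a + b = -10
Solving the system yields a = -1, b = -5.
So h(x) = -x - 5.
The leading coefficient is -1.

-1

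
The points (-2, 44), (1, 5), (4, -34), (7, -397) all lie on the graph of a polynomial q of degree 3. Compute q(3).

Forward differences of the values at n = -2, 1, 4, 7:
  q  : 44  5  -34  -397
  Δ  : -39  -39  -363
  Δ^2: 0  -324
  Δ^3: -324
The third differences are constant, confirming degree 3.
Interpolating (Newton forward form) and evaluating at n = 3 gives q(3) = -1.

-1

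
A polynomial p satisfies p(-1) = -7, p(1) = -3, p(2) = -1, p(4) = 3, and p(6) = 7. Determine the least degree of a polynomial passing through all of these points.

Divided differences on the nodes -1, 1, 2, 4, 6:
  order 0: -7  -3  -1  3  7
  order 1: 2  2  2  2
  order 2: 0  0  0
  order 3: 0  0
  order 4: 0
The order-1 divided differences are all 2 (nonzero) and every higher order vanishes, so the data lies on a polynomial of degree exactly 1.

1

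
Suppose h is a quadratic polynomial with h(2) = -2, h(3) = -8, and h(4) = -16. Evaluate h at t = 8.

-68

Using the Lagrange interpolation formula with nodes 2, 3, 4:
  L_0(t) = (t - 3)(t - 4) / 2
  L_1(t) = (t - 2)(t - 4) / -1
  L_2(t) = (t - 2)(t - 3) / 2
Then h(t) = -2·L_0(t) - 8·L_1(t) - 16·L_2(t).
Expanding and collecting terms gives h(t) = -t^2 - t + 4.
Evaluating at t = 8: h(8) = -68.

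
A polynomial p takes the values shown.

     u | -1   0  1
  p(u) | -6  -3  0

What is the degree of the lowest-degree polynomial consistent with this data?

1

Forward differences of the values at u = -1, 0, 1:
  p  : -6  -3  0
  Δ  : 3  3
  Δ^2: 0
The first differences are constant (3) and nonzero, while all higher differences vanish, so the minimal degree is 1.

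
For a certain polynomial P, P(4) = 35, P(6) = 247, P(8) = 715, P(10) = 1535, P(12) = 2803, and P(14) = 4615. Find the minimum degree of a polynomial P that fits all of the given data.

3

Forward differences of the values at x = 4, 6, 8, 10, 12, 14:
  P  : 35  247  715  1535  2803  4615
  Δ  : 212  468  820  1268  1812
  Δ^2: 256  352  448  544
  Δ^3: 96  96  96
  Δ^4: 0  0
  Δ^5: 0
The third differences are constant (96) and nonzero, while all higher differences vanish, so the minimal degree is 3.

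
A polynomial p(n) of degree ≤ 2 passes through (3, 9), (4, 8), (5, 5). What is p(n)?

p(n) = -n^2 + 6n

Write p(n) = an^2 + bn + c. Substituting each data point gives a linear system:
  9a + 3b + c = 9
  16a + 4b + c = 8
  25a + 5b + c = 5
Solving the system yields a = -1, b = 6, c = 0.
So p(n) = -n² + 6n.
Check: p(3) = 9. ✓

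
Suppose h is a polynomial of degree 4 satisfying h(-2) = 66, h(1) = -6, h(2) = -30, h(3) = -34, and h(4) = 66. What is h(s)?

h(s) = 2s^4 - 6s^3 - 4s^2 + 2

Using the Lagrange interpolation formula with nodes -2, 1, 2, 3, 4:
  L_0(s) = (s - 1)(s - 2)(s - 3)(s - 4) / 360
  L_1(s) = (s + 2)(s - 2)(s - 3)(s - 4) / -18
  L_2(s) = (s + 2)(s - 1)(s - 3)(s - 4) / 8
  L_3(s) = (s + 2)(s - 1)(s - 2)(s - 4) / -10
  L_4(s) = (s + 2)(s - 1)(s - 2)(s - 3) / 36
Then h(s) = 66·L_0(s) - 6·L_1(s) - 30·L_2(s) - 34·L_3(s) + 66·L_4(s).
Expanding and collecting terms gives h(s) = 2s⁴ - 6s³ - 4s² + 2.
Check: h(3) = -34. ✓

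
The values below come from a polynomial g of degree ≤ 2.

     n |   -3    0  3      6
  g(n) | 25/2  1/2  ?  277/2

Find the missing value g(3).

The 3 known points determine the degree-2 polynomial uniquely.
Write g(n) = an^2 + bn + c. Substituting each data point gives a linear system:
  9a - 3b + c = 25/2
  c = 1/2
  36a + 6b + c = 277/2
Solving the system yields a = 3, b = 5, c = 1/2.
So g(n) = 3n² + 5n + 1/2.
Then g(3) = 85/2.

85/2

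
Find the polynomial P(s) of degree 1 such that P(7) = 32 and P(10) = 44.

Write P(s) = as + b. Substituting each data point gives a linear system:
  7a + b = 32
  10a + b = 44
Solving the system yields a = 4, b = 4.
So P(s) = 4s + 4.
Check: P(7) = 32. ✓

P(s) = 4s + 4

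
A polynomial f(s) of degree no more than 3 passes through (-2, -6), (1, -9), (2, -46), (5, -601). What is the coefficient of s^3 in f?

-4

Write f(s) = as^3 + bs^2 + cs + d. Substituting each data point gives a linear system:
  -8a + 4b - 2c + d = -6
  a + b + c + d = -9
  8a + 4b + 2c + d = -46
  125a + 25b + 5c + d = -601
Solving the system yields a = -4, b = -5, c = 6, d = -6.
So f(s) = -4s³ - 5s² + 6s - 6.
The leading coefficient is -4.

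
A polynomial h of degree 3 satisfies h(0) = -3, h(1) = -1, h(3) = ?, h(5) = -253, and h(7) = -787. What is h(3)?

-39

The 4 known points determine the degree-3 polynomial uniquely.
Write h(n) = an^3 + bn^2 + cn + d. Substituting each data point gives a linear system:
  d = -3
  a + b + c + d = -1
  125a + 25b + 5c + d = -253
  343a + 49b + 7c + d = -787
Solving the system yields a = -3, b = 5, c = 0, d = -3.
So h(n) = -3n^3 + 5n^2 - 3.
Then h(3) = -39.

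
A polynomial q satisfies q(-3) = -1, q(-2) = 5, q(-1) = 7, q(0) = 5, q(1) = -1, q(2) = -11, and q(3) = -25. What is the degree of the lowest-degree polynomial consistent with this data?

2

Forward differences of the values at s = -3, -2, -1, 0, 1, 2, 3:
  q  : -1  5  7  5  -1  -11  -25
  Δ  : 6  2  -2  -6  -10  -14
  Δ^2: -4  -4  -4  -4  -4
  Δ^3: 0  0  0  0
  Δ^4: 0  0  0
  Δ^5: 0  0
  Δ^6: 0
The second differences are constant (-4) and nonzero, while all higher differences vanish, so the minimal degree is 2.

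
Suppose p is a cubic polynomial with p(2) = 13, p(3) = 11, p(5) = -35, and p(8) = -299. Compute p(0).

Write p(x) = ax^3 + bx^2 + cx + d. Substituting each data point gives a linear system:
  8a + 4b + 2c + d = 13
  27a + 9b + 3c + d = 11
  125a + 25b + 5c + d = -35
  512a + 64b + 8c + d = -299
Solving the system yields a = -1, b = 3, c = 2, d = 5.
So p(x) = -x^3 + 3x^2 + 2x + 5.
Then p(0) = 5.

5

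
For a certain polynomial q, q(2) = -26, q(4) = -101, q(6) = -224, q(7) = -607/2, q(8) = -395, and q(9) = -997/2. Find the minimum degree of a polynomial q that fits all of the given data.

Divided differences on the nodes 2, 4, 6, 7, 8, 9:
  order 0: -26  -101  -224  -607/2  -395  -997/2
  order 1: -75/2  -123/2  -159/2  -183/2  -207/2
  order 2: -6  -6  -6  -6
  order 3: 0  0  0
  order 4: 0  0
  order 5: 0
The order-2 divided differences are all -6 (nonzero) and every higher order vanishes, so the data lies on a polynomial of degree exactly 2.

2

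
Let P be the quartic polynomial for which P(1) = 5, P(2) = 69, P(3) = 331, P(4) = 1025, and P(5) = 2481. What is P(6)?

5125

Write P(t) = at^4 + bt^3 + ct^2 + dt + e. Substituting each data point gives a linear system:
  a + b + c + d + e = 5
  16a + 8b + 4c + 2d + e = 69
  81a + 27b + 9c + 3d + e = 331
  256a + 64b + 16c + 4d + e = 1025
  625a + 125b + 25c + 5d + e = 2481
Solving the system yields a = 4, b = -1, c = 5, d = -4, e = 1.
So P(t) = 4t⁴ - t³ + 5t² - 4t + 1.
Then P(6) = 5125.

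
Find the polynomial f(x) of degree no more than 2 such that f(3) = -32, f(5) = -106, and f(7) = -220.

Using the Lagrange interpolation formula with nodes 3, 5, 7:
  L_0(x) = (x - 5)(x - 7) / 8
  L_1(x) = (x - 3)(x - 7) / -4
  L_2(x) = (x - 3)(x - 5) / 8
Then f(x) = -32·L_0(x) - 106·L_1(x) - 220·L_2(x).
Expanding and collecting terms gives f(x) = -5x² + 3x + 4.
Check: f(3) = -32. ✓

f(x) = -5x^2 + 3x + 4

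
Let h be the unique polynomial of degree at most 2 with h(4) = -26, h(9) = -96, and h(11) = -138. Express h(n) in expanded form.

h(n) = -n^2 - n - 6

Using the Lagrange interpolation formula with nodes 4, 9, 11:
  L_0(n) = (n - 9)(n - 11) / 35
  L_1(n) = (n - 4)(n - 11) / -10
  L_2(n) = (n - 4)(n - 9) / 14
Then h(n) = -26·L_0(n) - 96·L_1(n) - 138·L_2(n).
Expanding and collecting terms gives h(n) = -n^2 - n - 6.
Check: h(11) = -138. ✓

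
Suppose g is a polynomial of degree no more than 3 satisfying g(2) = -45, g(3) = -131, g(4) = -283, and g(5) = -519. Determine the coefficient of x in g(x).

1

Write g(x) = ax^3 + bx^2 + cx + d. Substituting each data point gives a linear system:
  8a + 4b + 2c + d = -45
  27a + 9b + 3c + d = -131
  64a + 16b + 4c + d = -283
  125a + 25b + 5c + d = -519
Solving the system yields a = -3, b = -6, c = 1, d = 1.
So g(x) = -3x^3 - 6x^2 + x + 1.
The coefficient of x is 1.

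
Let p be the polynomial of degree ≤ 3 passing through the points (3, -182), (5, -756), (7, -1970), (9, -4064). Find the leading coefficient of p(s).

-5

Write p(s) = as^3 + bs^2 + cs + d. Substituting each data point gives a linear system:
  27a + 9b + 3c + d = -182
  125a + 25b + 5c + d = -756
  343a + 49b + 7c + d = -1970
  729a + 81b + 9c + d = -4064
Solving the system yields a = -5, b = -5, c = -2, d = 4.
So p(s) = -5s^3 - 5s^2 - 2s + 4.
The leading coefficient is -5.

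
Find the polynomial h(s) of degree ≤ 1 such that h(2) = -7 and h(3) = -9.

h(s) = -2s - 3

Write h(s) = as + b. Substituting each data point gives a linear system:
  2a + b = -7
  3a + b = -9
Solving the system yields a = -2, b = -3.
So h(s) = -2s - 3.
Check: h(3) = -9. ✓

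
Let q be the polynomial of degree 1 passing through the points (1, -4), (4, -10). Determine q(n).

q(n) = -2n - 2

Write q(n) = an + b. Substituting each data point gives a linear system:
  a + b = -4
  4a + b = -10
Solving the system yields a = -2, b = -2.
So q(n) = -2n - 2.
Check: q(4) = -10. ✓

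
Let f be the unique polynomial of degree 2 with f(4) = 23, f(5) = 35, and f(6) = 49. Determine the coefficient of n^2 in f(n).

Write f(n) = an^2 + bn + c. Substituting each data point gives a linear system:
  16a + 4b + c = 23
  25a + 5b + c = 35
  36a + 6b + c = 49
Solving the system yields a = 1, b = 3, c = -5.
So f(n) = n² + 3n - 5.
The leading coefficient is 1.

1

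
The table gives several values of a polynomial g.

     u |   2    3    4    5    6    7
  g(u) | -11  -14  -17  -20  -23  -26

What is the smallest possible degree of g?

1

Forward differences of the values at u = 2, 3, 4, 5, 6, 7:
  g  : -11  -14  -17  -20  -23  -26
  Δ  : -3  -3  -3  -3  -3
  Δ^2: 0  0  0  0
  Δ^3: 0  0  0
  Δ^4: 0  0
  Δ^5: 0
The first differences are constant (-3) and nonzero, while all higher differences vanish, so the minimal degree is 1.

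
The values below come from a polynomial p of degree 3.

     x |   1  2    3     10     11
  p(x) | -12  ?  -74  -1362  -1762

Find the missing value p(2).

The 4 known points determine the degree-3 polynomial uniquely.
Write p(x) = ax^3 + bx^2 + cx + d. Substituting each data point gives a linear system:
  a + b + c + d = -12
  27a + 9b + 3c + d = -74
  1000a + 100b + 10c + d = -1362
  1331a + 121b + 11c + d = -1762
Solving the system yields a = -1, b = -3, c = -6, d = -2.
So p(x) = -x^3 - 3x^2 - 6x - 2.
Then p(2) = -34.

-34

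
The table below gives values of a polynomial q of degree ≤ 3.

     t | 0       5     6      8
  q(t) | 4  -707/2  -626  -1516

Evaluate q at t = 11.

-7967/2

Write q(t) = at^3 + bt^2 + ct + d. Substituting each data point gives a linear system:
  d = 4
  125a + 25b + 5c + d = -707/2
  216a + 36b + 6c + d = -626
  512a + 64b + 8c + d = -1516
Solving the system yields a = -3, b = -1/2, c = 6, d = 4.
So q(t) = -3t^3 - (1/2)t^2 + 6t + 4.
Then q(11) = -7967/2.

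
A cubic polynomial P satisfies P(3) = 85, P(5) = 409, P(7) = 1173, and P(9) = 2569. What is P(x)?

P(x) = 4x^3 - 5x^2 + 6x + 4

Write P(x) = ax^3 + bx^2 + cx + d. Substituting each data point gives a linear system:
  27a + 9b + 3c + d = 85
  125a + 25b + 5c + d = 409
  343a + 49b + 7c + d = 1173
  729a + 81b + 9c + d = 2569
Solving the system yields a = 4, b = -5, c = 6, d = 4.
So P(x) = 4x^3 - 5x^2 + 6x + 4.
Check: P(9) = 2569. ✓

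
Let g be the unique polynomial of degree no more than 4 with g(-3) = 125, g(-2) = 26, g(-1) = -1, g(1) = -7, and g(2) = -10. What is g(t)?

Write g(t) = at^4 + bt^3 + ct^2 + dt + e. Substituting each data point gives a linear system:
  81a - 27b + 9c - 3d + e = 125
  16a - 8b + 4c - 2d + e = 26
  a - b + c - d + e = -1
  a + b + c + d + e = -7
  16a + 8b + 4c + 2d + e = -10
Solving the system yields a = 1, b = -2, c = -1, d = -1, e = -4.
So g(t) = t^4 - 2t^3 - t^2 - t - 4.
Check: g(-1) = -1. ✓

g(t) = t^4 - 2t^3 - t^2 - t - 4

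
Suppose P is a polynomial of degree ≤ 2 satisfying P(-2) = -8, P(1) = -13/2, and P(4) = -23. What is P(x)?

Write P(x) = ax^2 + bx + c. Substituting each data point gives a linear system:
  4a - 2b + c = -8
  a + b + c = -13/2
  16a + 4b + c = -23
Solving the system yields a = -1, b = -1/2, c = -5.
So P(x) = -x^2 - (1/2)x - 5.
Check: P(-2) = -8. ✓

P(x) = -x^2 - (1/2)x - 5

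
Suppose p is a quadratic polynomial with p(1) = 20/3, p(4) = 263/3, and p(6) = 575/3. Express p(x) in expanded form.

p(x) = 5x^2 + 2x - 1/3

Write p(x) = ax^2 + bx + c. Substituting each data point gives a linear system:
  a + b + c = 20/3
  16a + 4b + c = 263/3
  36a + 6b + c = 575/3
Solving the system yields a = 5, b = 2, c = -1/3.
So p(x) = 5x^2 + 2x - 1/3.
Check: p(1) = 20/3. ✓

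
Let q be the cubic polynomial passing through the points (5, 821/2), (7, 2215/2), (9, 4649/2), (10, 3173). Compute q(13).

Using the Lagrange interpolation formula with nodes 5, 7, 9, 10:
  L_0(u) = (u - 7)(u - 9)(u - 10) / -40
  L_1(u) = (u - 5)(u - 9)(u - 10) / 12
  L_2(u) = (u - 5)(u - 7)(u - 10) / -8
  L_3(u) = (u - 5)(u - 7)(u - 9) / 15
Then q(u) = 821/2·L_0(u) + 2215/2·L_1(u) + 4649/2·L_2(u) + 3173·L_3(u).
Expanding and collecting terms gives q(u) = 3u³ + 2u² - (5/2)u - 2.
Evaluating at u = 13: q(13) = 13789/2.

13789/2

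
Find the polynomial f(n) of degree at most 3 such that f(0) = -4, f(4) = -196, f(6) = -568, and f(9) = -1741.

f(n) = -2n^3 - 3n^2 - 4n - 4

Using the Lagrange interpolation formula with nodes 0, 4, 6, 9:
  L_0(n) = (n - 4)(n - 6)(n - 9) / -216
  L_1(n) = n(n - 6)(n - 9) / 40
  L_2(n) = n(n - 4)(n - 9) / -36
  L_3(n) = n(n - 4)(n - 6) / 135
Then f(n) = -4·L_0(n) - 196·L_1(n) - 568·L_2(n) - 1741·L_3(n).
Expanding and collecting terms gives f(n) = -2n³ - 3n² - 4n - 4.
Check: f(6) = -568. ✓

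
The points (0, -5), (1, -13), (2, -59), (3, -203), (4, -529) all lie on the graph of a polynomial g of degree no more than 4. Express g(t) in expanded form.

Using the Lagrange interpolation formula with nodes 0, 1, 2, 3, 4:
  L_0(t) = (t - 1)(t - 2)(t - 3)(t - 4) / 24
  L_1(t) = t(t - 2)(t - 3)(t - 4) / -6
  L_2(t) = t(t - 1)(t - 3)(t - 4) / 4
  L_3(t) = t(t - 1)(t - 2)(t - 4) / -6
  L_4(t) = t(t - 1)(t - 2)(t - 3) / 24
Then g(t) = -5·L_0(t) - 13·L_1(t) - 59·L_2(t) - 203·L_3(t) - 529·L_4(t).
Expanding and collecting terms gives g(t) = -t⁴ - 4t³ - 3t - 5.
Check: g(0) = -5. ✓

g(t) = -t^4 - 4t^3 - 3t - 5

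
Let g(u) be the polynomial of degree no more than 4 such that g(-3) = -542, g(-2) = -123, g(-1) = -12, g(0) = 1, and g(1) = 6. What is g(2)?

-27

Forward differences of the values at u = -3, -2, -1, 0, 1:
  g  : -542  -123  -12  1  6
  Δ  : 419  111  13  5
  Δ^2: -308  -98  -8
  Δ^3: 210  90
  Δ^4: -120
The fourth differences are constant, confirming degree 4.
Interpolating (Newton forward form) and evaluating at u = 2 gives g(2) = -27.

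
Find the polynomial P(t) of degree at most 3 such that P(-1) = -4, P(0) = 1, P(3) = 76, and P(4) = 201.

P(t) = 4t^3 - 3t^2 - 2t + 1

Write P(t) = at^3 + bt^2 + ct + d. Substituting each data point gives a linear system:
  -a + b - c + d = -4
  d = 1
  27a + 9b + 3c + d = 76
  64a + 16b + 4c + d = 201
Solving the system yields a = 4, b = -3, c = -2, d = 1.
So P(t) = 4t³ - 3t² - 2t + 1.
Check: P(3) = 76. ✓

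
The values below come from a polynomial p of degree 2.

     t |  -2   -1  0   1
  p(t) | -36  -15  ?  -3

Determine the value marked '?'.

On equispaced nodes a degree-2 polynomial has vanishing third forward difference, so
  - p(-2) + 3·p(-1) - 3·p(0) + p(1) = 0.
Substituting the known values and solving for p(0):
  -3·p(0) = 12
  p(0) = -4.

-4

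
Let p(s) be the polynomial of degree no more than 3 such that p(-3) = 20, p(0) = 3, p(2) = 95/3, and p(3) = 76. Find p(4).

445/3

Write p(s) = as^3 + bs^2 + cs + d. Substituting each data point gives a linear system:
  -27a + 9b - 3c + d = 20
  d = 3
  8a + 4b + 2c + d = 95/3
  27a + 9b + 3c + d = 76
Solving the system yields a = 1, b = 5, c = 1/3, d = 3.
So p(s) = s^3 + 5s^2 + (1/3)s + 3.
Then p(4) = 445/3.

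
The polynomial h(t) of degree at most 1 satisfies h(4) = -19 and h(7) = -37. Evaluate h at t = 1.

Write h(t) = at + b. Substituting each data point gives a linear system:
  4a + b = -19
  7a + b = -37
Solving the system yields a = -6, b = 5.
So h(t) = -6t + 5.
Then h(1) = -1.

-1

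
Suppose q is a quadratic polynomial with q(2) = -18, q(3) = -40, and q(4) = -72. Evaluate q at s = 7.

Write q(s) = as^2 + bs + c. Substituting each data point gives a linear system:
  4a + 2b + c = -18
  9a + 3b + c = -40
  16a + 4b + c = -72
Solving the system yields a = -5, b = 3, c = -4.
So q(s) = -5s² + 3s - 4.
Then q(7) = -228.

-228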